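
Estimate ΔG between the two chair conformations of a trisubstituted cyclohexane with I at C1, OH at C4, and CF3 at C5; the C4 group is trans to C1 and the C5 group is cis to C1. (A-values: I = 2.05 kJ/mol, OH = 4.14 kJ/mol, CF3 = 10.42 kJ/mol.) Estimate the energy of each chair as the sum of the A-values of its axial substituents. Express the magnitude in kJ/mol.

Chair I (iodo axial, hydroxyl axial, trifluoromethyl axial): E = 16.61 kJ/mol.
Chair II (iodo equatorial, hydroxyl equatorial, trifluoromethyl equatorial): E = 0.00 kJ/mol.
ΔE = 16.61 − 0.00 = 16.61 kJ/mol; chair II is more stable.

16.61 kJ/mol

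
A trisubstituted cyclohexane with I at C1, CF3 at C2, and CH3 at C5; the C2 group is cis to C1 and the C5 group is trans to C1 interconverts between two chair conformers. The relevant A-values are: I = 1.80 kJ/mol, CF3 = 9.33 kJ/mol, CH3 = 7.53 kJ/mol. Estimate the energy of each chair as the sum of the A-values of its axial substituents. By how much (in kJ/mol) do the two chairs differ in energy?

15.06 kJ/mol

Chair I (iodo axial, trifluoromethyl equatorial, methyl equatorial): E = 1.80 kJ/mol.
Chair II (iodo equatorial, trifluoromethyl axial, methyl axial): E = 16.86 kJ/mol.
ΔE = 16.86 − 1.80 = 15.06 kJ/mol; chair I is more stable.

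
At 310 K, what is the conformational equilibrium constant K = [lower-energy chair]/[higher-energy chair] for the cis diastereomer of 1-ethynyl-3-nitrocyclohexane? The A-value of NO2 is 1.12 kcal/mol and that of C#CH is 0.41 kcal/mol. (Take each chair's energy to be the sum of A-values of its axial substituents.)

K ≈ 12.0

C1 and C3 have the same parity, so for the cis isomer the two substituents are e,e in one chair and a,a in the other.
Chair I (nitro axial, ethynyl axial): E = 1.53 kcal/mol; chair II (nitro equatorial, ethynyl equatorial): E = 0.00 kcal/mol.
ΔG = 1.53 kcal/mol between the two chairs.
K = exp(ΔG/RT) with R = 1.987×10⁻³ kcal mol⁻¹ K⁻¹ and T = 310 K gives K ≈ 12.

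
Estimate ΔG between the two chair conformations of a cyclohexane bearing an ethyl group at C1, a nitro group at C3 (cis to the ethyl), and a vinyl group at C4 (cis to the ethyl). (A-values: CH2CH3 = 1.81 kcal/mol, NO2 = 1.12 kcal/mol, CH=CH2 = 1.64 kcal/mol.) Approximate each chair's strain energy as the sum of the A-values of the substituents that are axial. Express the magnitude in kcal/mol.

1.29 kcal/mol

Chair I (ethyl axial, nitro axial, vinyl equatorial): E = 2.93 kcal/mol.
Chair II (ethyl equatorial, nitro equatorial, vinyl axial): E = 1.64 kcal/mol.
ΔE = 2.93 − 1.64 = 1.29 kcal/mol; chair II is more stable.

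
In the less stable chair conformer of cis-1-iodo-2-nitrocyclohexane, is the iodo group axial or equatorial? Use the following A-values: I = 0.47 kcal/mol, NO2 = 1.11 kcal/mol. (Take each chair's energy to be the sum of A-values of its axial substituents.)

C1 and C2 have opposite parity, so for the cis isomer the two substituents are one axial and one equatorial in each chair.
Chair I (iodo axial, nitro equatorial): E = 0.47 kcal/mol.
Chair II (iodo equatorial, nitro axial): E = 1.11 kcal/mol.
Chair II is the less stable (higher-energy) conformer, and in that chair the iodo group is equatorial.

equatorial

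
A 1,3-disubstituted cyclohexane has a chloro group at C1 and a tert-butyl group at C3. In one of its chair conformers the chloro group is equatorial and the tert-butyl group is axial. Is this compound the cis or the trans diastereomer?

C1 and C3 have the same parity, so their axial bonds point in the same direction.
With same-parity carbons, two substituents on the same face are both axial or both equatorial; opposite faces give one of each.
Here the groups are equatorial/axial → opposite face → trans.

trans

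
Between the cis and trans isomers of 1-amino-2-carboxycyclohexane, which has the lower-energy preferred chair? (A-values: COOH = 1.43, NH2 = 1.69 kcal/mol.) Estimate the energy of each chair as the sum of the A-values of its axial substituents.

At 1,2 positions (parity opposite): cis → (a,e or e,a); trans → (e,e or a,a).
Best chair for cis: E = 1.43 kcal/mol; best chair for trans: E = 0.00 kcal/mol.
The trans isomer is lower by 1.43 kcal/mol.

trans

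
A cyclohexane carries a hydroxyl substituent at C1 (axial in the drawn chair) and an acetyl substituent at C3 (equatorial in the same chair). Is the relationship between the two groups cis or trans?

trans

C1 and C3 have the same parity, so their axial bonds point in the same direction.
With same-parity carbons, two substituents on the same face are both axial or both equatorial; opposite faces give one of each.
Here the groups are axial/equatorial → opposite face → trans.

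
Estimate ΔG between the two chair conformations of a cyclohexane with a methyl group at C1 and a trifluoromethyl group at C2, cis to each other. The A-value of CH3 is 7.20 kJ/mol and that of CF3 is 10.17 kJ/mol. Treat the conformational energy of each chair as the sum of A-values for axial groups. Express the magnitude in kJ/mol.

2.97 kJ/mol

C1 and C2 have opposite parity, so for the cis isomer the two substituents are one axial and one equatorial in each chair.
Chair I (methyl axial, trifluoromethyl equatorial): E = 7.20 kJ/mol.
Chair II (methyl equatorial, trifluoromethyl axial): E = 10.17 kJ/mol.
ΔE = 10.17 − 7.20 = 2.97 kJ/mol; chair I is more stable.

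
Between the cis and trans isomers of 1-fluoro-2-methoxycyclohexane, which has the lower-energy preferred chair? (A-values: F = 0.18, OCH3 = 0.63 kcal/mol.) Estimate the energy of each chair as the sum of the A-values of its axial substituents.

At 1,2 positions (parity opposite): cis → (a,e or e,a); trans → (e,e or a,a).
Best chair for cis: E = 0.18 kcal/mol; best chair for trans: E = 0.00 kcal/mol.
The trans isomer is lower by 0.18 kcal/mol.

trans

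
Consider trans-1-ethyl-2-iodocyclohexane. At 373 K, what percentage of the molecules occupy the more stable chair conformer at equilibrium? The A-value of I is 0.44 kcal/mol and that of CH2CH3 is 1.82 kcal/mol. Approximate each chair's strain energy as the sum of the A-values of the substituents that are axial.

C1 and C2 have opposite parity, so for the trans isomer the two substituents are e,e in one chair and a,a in the other.
Chair I (iodo axial, ethyl axial): E = 2.26 kcal/mol; chair II (iodo equatorial, ethyl equatorial): E = 0.00 kcal/mol.
ΔG = 2.26 kcal/mol between the two chairs.
K = exp(ΔG/RT) with R = 1.987×10⁻³ kcal mol⁻¹ K⁻¹ and T = 373 K gives K ≈ 21.1.
Fraction in the lower-energy chair = K/(K+1) = 95.5%.

95.5%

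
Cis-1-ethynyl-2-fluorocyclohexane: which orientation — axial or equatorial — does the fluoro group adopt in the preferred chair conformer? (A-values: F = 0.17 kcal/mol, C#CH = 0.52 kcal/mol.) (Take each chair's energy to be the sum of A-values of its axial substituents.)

C1 and C2 have opposite parity, so for the cis isomer the two substituents are one axial and one equatorial in each chair.
Chair I (fluoro axial, ethynyl equatorial): E = 0.17 kcal/mol.
Chair II (fluoro equatorial, ethynyl axial): E = 0.52 kcal/mol.
Chair I is the more stable (lower-energy) conformer, and in that chair the fluoro group is axial.

axial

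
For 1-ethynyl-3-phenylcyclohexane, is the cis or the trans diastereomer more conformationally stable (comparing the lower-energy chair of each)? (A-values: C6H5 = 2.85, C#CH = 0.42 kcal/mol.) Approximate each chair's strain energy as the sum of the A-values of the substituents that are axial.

cis

At 1,3 positions (parity same): cis → (e,e or a,a); trans → (a,e or e,a).
Best chair for cis: E = 0.00 kcal/mol; best chair for trans: E = 0.42 kcal/mol.
The cis isomer is lower by 0.42 kcal/mol.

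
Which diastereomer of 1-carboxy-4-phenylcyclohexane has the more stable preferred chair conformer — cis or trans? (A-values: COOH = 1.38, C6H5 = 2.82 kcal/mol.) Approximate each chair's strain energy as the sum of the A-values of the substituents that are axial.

trans

At 1,4 positions (parity opposite): cis → (a,e or e,a); trans → (e,e or a,a).
Best chair for cis: E = 1.38 kcal/mol; best chair for trans: E = 0.00 kcal/mol.
The trans isomer is lower by 1.38 kcal/mol.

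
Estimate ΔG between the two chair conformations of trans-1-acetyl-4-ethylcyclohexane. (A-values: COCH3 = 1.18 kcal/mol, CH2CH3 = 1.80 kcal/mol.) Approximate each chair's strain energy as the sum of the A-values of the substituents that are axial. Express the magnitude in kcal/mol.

2.98 kcal/mol

C1 and C4 have opposite parity, so for the trans isomer the two substituents are e,e in one chair and a,a in the other.
Chair I (acetyl axial, ethyl axial): E = 2.98 kcal/mol.
Chair II (acetyl equatorial, ethyl equatorial): E = 0.00 kcal/mol.
ΔE = 2.98 − 0.00 = 2.98 kcal/mol; chair II is more stable.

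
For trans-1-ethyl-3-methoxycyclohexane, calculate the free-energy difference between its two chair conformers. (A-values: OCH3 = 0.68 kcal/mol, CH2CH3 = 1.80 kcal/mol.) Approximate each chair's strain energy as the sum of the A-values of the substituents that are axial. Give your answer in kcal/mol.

1.12 kcal/mol

C1 and C3 have the same parity, so for the trans isomer the two substituents are one axial and one equatorial in each chair.
Chair I (methoxy axial, ethyl equatorial): E = 0.68 kcal/mol.
Chair II (methoxy equatorial, ethyl axial): E = 1.80 kcal/mol.
ΔE = 1.80 − 0.68 = 1.12 kcal/mol; chair I is more stable.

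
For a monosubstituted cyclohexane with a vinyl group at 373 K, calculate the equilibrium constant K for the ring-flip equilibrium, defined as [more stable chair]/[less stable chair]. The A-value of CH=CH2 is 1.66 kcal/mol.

K ≈ 9.39

One chair has the vinyl group axial (E = 1.66 kcal/mol) and the other has it equatorial (E = 0).
ΔG = 1.66 kcal/mol between the two chairs.
K = exp(ΔG/RT) with R = 1.987×10⁻³ kcal mol⁻¹ K⁻¹ and T = 373 K gives K ≈ 9.39.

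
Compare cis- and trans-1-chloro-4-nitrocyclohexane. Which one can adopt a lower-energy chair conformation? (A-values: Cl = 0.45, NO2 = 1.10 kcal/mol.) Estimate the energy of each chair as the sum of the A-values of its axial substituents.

At 1,4 positions (parity opposite): cis → (a,e or e,a); trans → (e,e or a,a).
Best chair for cis: E = 0.45 kcal/mol; best chair for trans: E = 0.00 kcal/mol.
The trans isomer is lower by 0.45 kcal/mol.

trans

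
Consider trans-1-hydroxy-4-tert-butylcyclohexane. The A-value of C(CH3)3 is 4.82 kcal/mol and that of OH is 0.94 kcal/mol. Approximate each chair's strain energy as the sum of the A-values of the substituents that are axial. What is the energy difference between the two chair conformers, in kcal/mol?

C1 and C4 have opposite parity, so for the trans isomer the two substituents are e,e in one chair and a,a in the other.
Chair I (tert-butyl axial, hydroxyl axial): E = 5.76 kcal/mol.
Chair II (tert-butyl equatorial, hydroxyl equatorial): E = 0.00 kcal/mol.
ΔE = 5.76 − 0.00 = 5.76 kcal/mol; chair II is more stable.

5.76 kcal/mol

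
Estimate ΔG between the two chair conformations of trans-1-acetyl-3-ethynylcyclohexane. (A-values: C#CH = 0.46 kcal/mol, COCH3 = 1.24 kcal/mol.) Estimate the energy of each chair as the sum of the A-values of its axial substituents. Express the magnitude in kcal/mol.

0.78 kcal/mol

C1 and C3 have the same parity, so for the trans isomer the two substituents are one axial and one equatorial in each chair.
Chair I (ethynyl axial, acetyl equatorial): E = 0.46 kcal/mol.
Chair II (ethynyl equatorial, acetyl axial): E = 1.24 kcal/mol.
ΔE = 1.24 − 0.46 = 0.78 kcal/mol; chair I is more stable.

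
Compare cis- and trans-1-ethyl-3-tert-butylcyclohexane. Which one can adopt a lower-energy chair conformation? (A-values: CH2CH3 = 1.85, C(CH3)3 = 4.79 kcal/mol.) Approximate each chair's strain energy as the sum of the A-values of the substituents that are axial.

At 1,3 positions (parity same): cis → (e,e or a,a); trans → (a,e or e,a).
Best chair for cis: E = 0.00 kcal/mol; best chair for trans: E = 1.85 kcal/mol.
The cis isomer is lower by 1.85 kcal/mol.

cis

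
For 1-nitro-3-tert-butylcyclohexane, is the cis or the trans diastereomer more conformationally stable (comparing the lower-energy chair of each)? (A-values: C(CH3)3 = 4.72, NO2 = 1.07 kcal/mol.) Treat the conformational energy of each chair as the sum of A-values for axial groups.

At 1,3 positions (parity same): cis → (e,e or a,a); trans → (a,e or e,a).
Best chair for cis: E = 0.00 kcal/mol; best chair for trans: E = 1.07 kcal/mol.
The cis isomer is lower by 1.07 kcal/mol.

cis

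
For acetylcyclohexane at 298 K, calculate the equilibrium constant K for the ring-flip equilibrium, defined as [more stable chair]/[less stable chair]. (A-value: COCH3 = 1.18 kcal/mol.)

K ≈ 7.34

One chair has the acetyl group axial (E = 1.18 kcal/mol) and the other has it equatorial (E = 0).
ΔG = 1.18 kcal/mol between the two chairs.
K = exp(ΔG/RT) with R = 1.987×10⁻³ kcal mol⁻¹ K⁻¹ and T = 298 K gives K ≈ 7.34.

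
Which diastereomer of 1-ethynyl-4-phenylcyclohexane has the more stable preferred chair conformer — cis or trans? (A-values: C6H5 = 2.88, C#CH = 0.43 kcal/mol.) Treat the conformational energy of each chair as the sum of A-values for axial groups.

At 1,4 positions (parity opposite): cis → (a,e or e,a); trans → (e,e or a,a).
Best chair for cis: E = 0.43 kcal/mol; best chair for trans: E = 0.00 kcal/mol.
The trans isomer is lower by 0.43 kcal/mol.

trans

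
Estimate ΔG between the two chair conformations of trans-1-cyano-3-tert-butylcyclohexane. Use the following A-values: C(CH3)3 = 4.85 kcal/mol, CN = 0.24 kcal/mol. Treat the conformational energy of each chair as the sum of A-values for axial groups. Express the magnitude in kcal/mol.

C1 and C3 have the same parity, so for the trans isomer the two substituents are one axial and one equatorial in each chair.
Chair I (tert-butyl axial, cyano equatorial): E = 4.85 kcal/mol.
Chair II (tert-butyl equatorial, cyano axial): E = 0.24 kcal/mol.
ΔE = 4.85 − 0.24 = 4.61 kcal/mol; chair II is more stable.

4.61 kcal/mol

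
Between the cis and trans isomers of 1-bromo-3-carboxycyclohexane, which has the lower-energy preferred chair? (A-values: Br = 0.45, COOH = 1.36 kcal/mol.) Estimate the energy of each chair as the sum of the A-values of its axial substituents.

At 1,3 positions (parity same): cis → (e,e or a,a); trans → (a,e or e,a).
Best chair for cis: E = 0.00 kcal/mol; best chair for trans: E = 0.45 kcal/mol.
The cis isomer is lower by 0.45 kcal/mol.

cis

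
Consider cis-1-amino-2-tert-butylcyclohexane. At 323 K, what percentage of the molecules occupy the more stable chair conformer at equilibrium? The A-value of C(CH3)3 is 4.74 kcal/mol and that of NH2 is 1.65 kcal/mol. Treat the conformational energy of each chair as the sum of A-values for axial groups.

C1 and C2 have opposite parity, so for the cis isomer the two substituents are one axial and one equatorial in each chair.
Chair I (tert-butyl axial, amino equatorial): E = 4.74 kcal/mol; chair II (tert-butyl equatorial, amino axial): E = 1.65 kcal/mol.
ΔG = 3.09 kcal/mol between the two chairs.
K = exp(ΔG/RT) with R = 1.987×10⁻³ kcal mol⁻¹ K⁻¹ and T = 323 K gives K ≈ 123.
Fraction in the lower-energy chair = K/(K+1) = 99.2%.

99.2%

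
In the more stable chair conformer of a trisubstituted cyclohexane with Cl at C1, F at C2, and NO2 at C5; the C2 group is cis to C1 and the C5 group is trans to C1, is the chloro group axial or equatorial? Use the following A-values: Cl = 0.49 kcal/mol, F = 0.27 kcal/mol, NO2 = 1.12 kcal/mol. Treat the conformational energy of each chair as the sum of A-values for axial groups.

axial

Chair I (chloro axial, fluoro equatorial, nitro equatorial): E = 0.49 kcal/mol.
Chair II (chloro equatorial, fluoro axial, nitro axial): E = 1.39 kcal/mol.
Chair I is the more stable (lower-energy) conformer, and in that chair the chloro group is axial.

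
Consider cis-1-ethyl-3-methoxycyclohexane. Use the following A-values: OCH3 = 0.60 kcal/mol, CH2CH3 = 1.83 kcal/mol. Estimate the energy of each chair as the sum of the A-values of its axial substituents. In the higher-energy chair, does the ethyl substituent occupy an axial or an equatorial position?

C1 and C3 have the same parity, so for the cis isomer the two substituents are e,e in one chair and a,a in the other.
Chair I (methoxy axial, ethyl axial): E = 2.43 kcal/mol.
Chair II (methoxy equatorial, ethyl equatorial): E = 0.00 kcal/mol.
Chair I is the less stable (higher-energy) conformer, and in that chair the ethyl group is axial.

axial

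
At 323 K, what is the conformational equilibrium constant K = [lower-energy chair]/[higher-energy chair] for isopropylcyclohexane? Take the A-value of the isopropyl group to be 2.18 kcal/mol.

One chair has the isopropyl group axial (E = 2.18 kcal/mol) and the other has it equatorial (E = 0).
ΔG = 2.18 kcal/mol between the two chairs.
K = exp(ΔG/RT) with R = 1.987×10⁻³ kcal mol⁻¹ K⁻¹ and T = 323 K gives K ≈ 29.9.

K ≈ 29.9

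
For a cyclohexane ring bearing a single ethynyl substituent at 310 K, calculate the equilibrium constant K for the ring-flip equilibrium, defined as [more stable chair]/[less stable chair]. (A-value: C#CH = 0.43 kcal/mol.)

One chair has the ethynyl group axial (E = 0.43 kcal/mol) and the other has it equatorial (E = 0).
ΔG = 0.43 kcal/mol between the two chairs.
K = exp(ΔG/RT) with R = 1.987×10⁻³ kcal mol⁻¹ K⁻¹ and T = 310 K gives K ≈ 2.01.

K ≈ 2.01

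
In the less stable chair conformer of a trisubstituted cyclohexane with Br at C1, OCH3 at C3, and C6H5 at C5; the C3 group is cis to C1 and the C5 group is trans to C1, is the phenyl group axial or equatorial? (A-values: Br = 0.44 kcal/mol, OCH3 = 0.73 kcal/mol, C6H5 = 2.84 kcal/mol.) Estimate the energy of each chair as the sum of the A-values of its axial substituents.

Chair I (bromo axial, methoxy axial, phenyl equatorial): E = 1.17 kcal/mol.
Chair II (bromo equatorial, methoxy equatorial, phenyl axial): E = 2.84 kcal/mol.
Chair II is the less stable (higher-energy) conformer, and in that chair the phenyl group is axial.

axial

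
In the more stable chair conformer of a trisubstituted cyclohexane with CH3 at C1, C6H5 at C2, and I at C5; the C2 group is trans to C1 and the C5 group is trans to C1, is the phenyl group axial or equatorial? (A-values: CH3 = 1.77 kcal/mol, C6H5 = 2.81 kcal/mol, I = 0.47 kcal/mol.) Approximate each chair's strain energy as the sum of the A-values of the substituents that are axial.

equatorial

Chair I (methyl axial, phenyl axial, iodo equatorial): E = 4.58 kcal/mol.
Chair II (methyl equatorial, phenyl equatorial, iodo axial): E = 0.47 kcal/mol.
Chair II is the more stable (lower-energy) conformer, and in that chair the phenyl group is equatorial.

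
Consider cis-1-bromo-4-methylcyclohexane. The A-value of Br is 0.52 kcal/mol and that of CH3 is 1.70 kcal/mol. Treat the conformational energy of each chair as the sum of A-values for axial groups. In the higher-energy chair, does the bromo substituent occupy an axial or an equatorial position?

equatorial

C1 and C4 have opposite parity, so for the cis isomer the two substituents are one axial and one equatorial in each chair.
Chair I (bromo axial, methyl equatorial): E = 0.52 kcal/mol.
Chair II (bromo equatorial, methyl axial): E = 1.70 kcal/mol.
Chair II is the less stable (higher-energy) conformer, and in that chair the bromo group is equatorial.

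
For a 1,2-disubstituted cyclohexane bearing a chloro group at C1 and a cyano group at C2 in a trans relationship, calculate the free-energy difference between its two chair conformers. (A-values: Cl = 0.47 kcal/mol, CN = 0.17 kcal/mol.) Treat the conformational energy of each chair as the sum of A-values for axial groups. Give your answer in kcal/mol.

0.64 kcal/mol

C1 and C2 have opposite parity, so for the trans isomer the two substituents are e,e in one chair and a,a in the other.
Chair I (chloro axial, cyano axial): E = 0.64 kcal/mol.
Chair II (chloro equatorial, cyano equatorial): E = 0.00 kcal/mol.
ΔE = 0.64 − 0.00 = 0.64 kcal/mol; chair II is more stable.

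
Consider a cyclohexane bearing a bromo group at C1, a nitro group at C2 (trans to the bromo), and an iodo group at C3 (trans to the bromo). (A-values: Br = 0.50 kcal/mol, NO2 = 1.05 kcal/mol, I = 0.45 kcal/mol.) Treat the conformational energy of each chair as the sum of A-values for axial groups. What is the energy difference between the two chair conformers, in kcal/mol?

1.10 kcal/mol

Chair I (bromo axial, nitro axial, iodo equatorial): E = 1.55 kcal/mol.
Chair II (bromo equatorial, nitro equatorial, iodo axial): E = 0.45 kcal/mol.
ΔE = 1.55 − 0.45 = 1.10 kcal/mol; chair II is more stable.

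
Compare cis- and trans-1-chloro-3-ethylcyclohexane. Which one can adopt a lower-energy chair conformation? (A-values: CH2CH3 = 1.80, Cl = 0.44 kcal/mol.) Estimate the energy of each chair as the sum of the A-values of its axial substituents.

cis

At 1,3 positions (parity same): cis → (e,e or a,a); trans → (a,e or e,a).
Best chair for cis: E = 0.00 kcal/mol; best chair for trans: E = 0.44 kcal/mol.
The cis isomer is lower by 0.44 kcal/mol.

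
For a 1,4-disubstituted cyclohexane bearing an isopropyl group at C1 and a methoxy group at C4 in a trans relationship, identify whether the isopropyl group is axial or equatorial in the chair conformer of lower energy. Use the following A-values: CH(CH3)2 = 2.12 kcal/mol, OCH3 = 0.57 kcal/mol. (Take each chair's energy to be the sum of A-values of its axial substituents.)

C1 and C4 have opposite parity, so for the trans isomer the two substituents are e,e in one chair and a,a in the other.
Chair I (isopropyl axial, methoxy axial): E = 2.69 kcal/mol.
Chair II (isopropyl equatorial, methoxy equatorial): E = 0.00 kcal/mol.
Chair II is the more stable (lower-energy) conformer, and in that chair the isopropyl group is equatorial.

equatorial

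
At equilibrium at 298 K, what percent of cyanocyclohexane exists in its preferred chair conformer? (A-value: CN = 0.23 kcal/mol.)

59.6%

One chair has the cyano group axial (E = 0.23 kcal/mol) and the other has it equatorial (E = 0).
ΔG = 0.23 kcal/mol between the two chairs.
K = exp(ΔG/RT) with R = 1.987×10⁻³ kcal mol⁻¹ K⁻¹ and T = 298 K gives K ≈ 1.47.
Fraction in the lower-energy chair = K/(K+1) = 59.6%.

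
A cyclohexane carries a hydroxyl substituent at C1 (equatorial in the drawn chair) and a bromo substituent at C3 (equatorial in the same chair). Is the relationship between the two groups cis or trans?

C1 and C3 have the same parity, so their axial bonds point in the same direction.
With same-parity carbons, two substituents on the same face are both axial or both equatorial; opposite faces give one of each.
Here the groups are equatorial/equatorial → same face → cis.

cis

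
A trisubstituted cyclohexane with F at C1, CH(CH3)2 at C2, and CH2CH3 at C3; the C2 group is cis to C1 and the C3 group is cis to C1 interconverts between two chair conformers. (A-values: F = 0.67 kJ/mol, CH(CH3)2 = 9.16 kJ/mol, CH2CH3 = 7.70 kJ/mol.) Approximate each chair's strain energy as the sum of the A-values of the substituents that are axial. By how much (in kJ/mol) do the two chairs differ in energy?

0.79 kJ/mol

Chair I (fluoro axial, isopropyl equatorial, ethyl axial): E = 8.37 kJ/mol.
Chair II (fluoro equatorial, isopropyl axial, ethyl equatorial): E = 9.16 kJ/mol.
ΔE = 9.16 − 8.37 = 0.79 kJ/mol; chair I is more stable.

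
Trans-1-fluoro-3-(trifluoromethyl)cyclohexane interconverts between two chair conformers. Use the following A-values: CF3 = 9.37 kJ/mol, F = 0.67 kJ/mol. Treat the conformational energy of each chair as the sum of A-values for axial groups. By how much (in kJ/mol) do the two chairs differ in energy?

8.70 kJ/mol

C1 and C3 have the same parity, so for the trans isomer the two substituents are one axial and one equatorial in each chair.
Chair I (trifluoromethyl axial, fluoro equatorial): E = 9.37 kJ/mol.
Chair II (trifluoromethyl equatorial, fluoro axial): E = 0.67 kJ/mol.
ΔE = 9.37 − 0.67 = 8.70 kJ/mol; chair II is more stable.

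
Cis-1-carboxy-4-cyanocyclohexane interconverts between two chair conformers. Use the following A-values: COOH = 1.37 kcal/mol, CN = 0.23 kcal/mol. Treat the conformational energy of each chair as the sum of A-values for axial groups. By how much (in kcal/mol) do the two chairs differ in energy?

C1 and C4 have opposite parity, so for the cis isomer the two substituents are one axial and one equatorial in each chair.
Chair I (carboxyl axial, cyano equatorial): E = 1.37 kcal/mol.
Chair II (carboxyl equatorial, cyano axial): E = 0.23 kcal/mol.
ΔE = 1.37 − 0.23 = 1.14 kcal/mol; chair II is more stable.

1.14 kcal/mol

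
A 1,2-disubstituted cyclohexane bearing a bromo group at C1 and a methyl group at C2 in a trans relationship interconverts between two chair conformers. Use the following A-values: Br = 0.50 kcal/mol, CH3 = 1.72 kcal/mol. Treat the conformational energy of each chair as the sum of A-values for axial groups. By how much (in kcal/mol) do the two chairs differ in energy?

C1 and C2 have opposite parity, so for the trans isomer the two substituents are e,e in one chair and a,a in the other.
Chair I (bromo axial, methyl axial): E = 2.22 kcal/mol.
Chair II (bromo equatorial, methyl equatorial): E = 0.00 kcal/mol.
ΔE = 2.22 − 0.00 = 2.22 kcal/mol; chair II is more stable.

2.22 kcal/mol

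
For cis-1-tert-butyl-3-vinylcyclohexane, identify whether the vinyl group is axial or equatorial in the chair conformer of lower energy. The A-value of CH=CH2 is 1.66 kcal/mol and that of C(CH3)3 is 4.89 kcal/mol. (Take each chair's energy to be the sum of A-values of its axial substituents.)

C1 and C3 have the same parity, so for the cis isomer the two substituents are e,e in one chair and a,a in the other.
Chair I (vinyl axial, tert-butyl axial): E = 6.55 kcal/mol.
Chair II (vinyl equatorial, tert-butyl equatorial): E = 0.00 kcal/mol.
Chair II is the more stable (lower-energy) conformer, and in that chair the vinyl group is equatorial.

equatorial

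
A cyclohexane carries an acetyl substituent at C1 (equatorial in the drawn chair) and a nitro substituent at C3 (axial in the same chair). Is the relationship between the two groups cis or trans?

trans

C1 and C3 have the same parity, so their axial bonds point in the same direction.
With same-parity carbons, two substituents on the same face are both axial or both equatorial; opposite faces give one of each.
Here the groups are equatorial/axial → opposite face → trans.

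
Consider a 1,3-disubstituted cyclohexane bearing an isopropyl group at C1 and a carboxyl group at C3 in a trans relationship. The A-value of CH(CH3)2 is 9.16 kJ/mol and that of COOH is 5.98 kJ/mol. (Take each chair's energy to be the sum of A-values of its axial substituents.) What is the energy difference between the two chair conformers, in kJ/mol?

3.18 kJ/mol

C1 and C3 have the same parity, so for the trans isomer the two substituents are one axial and one equatorial in each chair.
Chair I (isopropyl axial, carboxyl equatorial): E = 9.16 kJ/mol.
Chair II (isopropyl equatorial, carboxyl axial): E = 5.98 kJ/mol.
ΔE = 9.16 − 5.98 = 3.18 kJ/mol; chair II is more stable.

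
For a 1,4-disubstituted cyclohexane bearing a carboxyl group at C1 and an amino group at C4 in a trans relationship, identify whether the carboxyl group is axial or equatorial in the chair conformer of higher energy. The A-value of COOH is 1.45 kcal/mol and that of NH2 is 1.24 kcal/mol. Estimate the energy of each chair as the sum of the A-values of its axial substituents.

C1 and C4 have opposite parity, so for the trans isomer the two substituents are e,e in one chair and a,a in the other.
Chair I (carboxyl axial, amino axial): E = 2.69 kcal/mol.
Chair II (carboxyl equatorial, amino equatorial): E = 0.00 kcal/mol.
Chair I is the less stable (higher-energy) conformer, and in that chair the carboxyl group is axial.

axial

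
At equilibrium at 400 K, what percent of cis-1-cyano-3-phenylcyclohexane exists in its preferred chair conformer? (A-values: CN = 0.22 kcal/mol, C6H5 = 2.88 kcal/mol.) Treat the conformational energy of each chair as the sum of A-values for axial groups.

C1 and C3 have the same parity, so for the cis isomer the two substituents are e,e in one chair and a,a in the other.
Chair I (cyano axial, phenyl axial): E = 3.10 kcal/mol; chair II (cyano equatorial, phenyl equatorial): E = 0.00 kcal/mol.
ΔG = 3.10 kcal/mol between the two chairs.
K = exp(ΔG/RT) with R = 1.987×10⁻³ kcal mol⁻¹ K⁻¹ and T = 400 K gives K ≈ 49.4.
Fraction in the lower-energy chair = K/(K+1) = 98.0%.

98.0%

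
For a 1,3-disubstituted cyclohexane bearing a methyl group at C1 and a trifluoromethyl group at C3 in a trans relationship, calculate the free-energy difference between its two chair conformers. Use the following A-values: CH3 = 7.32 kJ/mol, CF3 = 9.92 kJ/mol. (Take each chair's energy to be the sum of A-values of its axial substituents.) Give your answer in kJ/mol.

C1 and C3 have the same parity, so for the trans isomer the two substituents are one axial and one equatorial in each chair.
Chair I (methyl axial, trifluoromethyl equatorial): E = 7.32 kJ/mol.
Chair II (methyl equatorial, trifluoromethyl axial): E = 9.92 kJ/mol.
ΔE = 9.92 − 7.32 = 2.60 kJ/mol; chair I is more stable.

2.60 kJ/mol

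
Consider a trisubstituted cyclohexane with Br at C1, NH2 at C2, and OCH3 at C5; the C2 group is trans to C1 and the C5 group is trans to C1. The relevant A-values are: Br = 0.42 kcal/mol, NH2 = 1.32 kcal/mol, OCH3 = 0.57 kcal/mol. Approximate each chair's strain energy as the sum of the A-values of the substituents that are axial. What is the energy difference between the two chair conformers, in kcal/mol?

1.17 kcal/mol

Chair I (bromo axial, amino axial, methoxy equatorial): E = 1.74 kcal/mol.
Chair II (bromo equatorial, amino equatorial, methoxy axial): E = 0.57 kcal/mol.
ΔE = 1.74 − 0.57 = 1.17 kcal/mol; chair II is more stable.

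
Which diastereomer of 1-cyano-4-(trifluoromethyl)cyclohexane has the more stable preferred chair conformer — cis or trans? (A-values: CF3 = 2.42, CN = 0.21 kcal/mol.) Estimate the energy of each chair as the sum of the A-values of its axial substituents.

At 1,4 positions (parity opposite): cis → (a,e or e,a); trans → (e,e or a,a).
Best chair for cis: E = 0.21 kcal/mol; best chair for trans: E = 0.00 kcal/mol.
The trans isomer is lower by 0.21 kcal/mol.

trans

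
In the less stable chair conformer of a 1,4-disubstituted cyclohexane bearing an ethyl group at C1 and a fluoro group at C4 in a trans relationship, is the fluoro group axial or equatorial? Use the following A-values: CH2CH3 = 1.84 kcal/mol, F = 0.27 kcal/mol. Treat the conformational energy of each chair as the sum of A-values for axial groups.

axial

C1 and C4 have opposite parity, so for the trans isomer the two substituents are e,e in one chair and a,a in the other.
Chair I (ethyl axial, fluoro axial): E = 2.11 kcal/mol.
Chair II (ethyl equatorial, fluoro equatorial): E = 0.00 kcal/mol.
Chair I is the less stable (higher-energy) conformer, and in that chair the fluoro group is axial.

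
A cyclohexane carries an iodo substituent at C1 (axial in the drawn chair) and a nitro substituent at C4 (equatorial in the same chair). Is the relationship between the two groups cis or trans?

cis

C1 and C4 have opposite parity, so their axial bonds point in opposite directions.
With opposite-parity carbons, two substituents on the same face are one axial and one equatorial; opposite faces give both axial or both equatorial.
Here the groups are axial/equatorial → same face → cis.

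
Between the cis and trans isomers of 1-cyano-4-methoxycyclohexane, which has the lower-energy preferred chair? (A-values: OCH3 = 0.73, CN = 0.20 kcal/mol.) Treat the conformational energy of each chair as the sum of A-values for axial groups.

At 1,4 positions (parity opposite): cis → (a,e or e,a); trans → (e,e or a,a).
Best chair for cis: E = 0.20 kcal/mol; best chair for trans: E = 0.00 kcal/mol.
The trans isomer is lower by 0.20 kcal/mol.

trans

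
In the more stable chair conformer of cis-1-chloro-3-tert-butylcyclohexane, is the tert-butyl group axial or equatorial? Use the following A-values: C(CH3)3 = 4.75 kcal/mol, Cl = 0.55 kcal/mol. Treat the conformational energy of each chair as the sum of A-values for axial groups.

C1 and C3 have the same parity, so for the cis isomer the two substituents are e,e in one chair and a,a in the other.
Chair I (tert-butyl axial, chloro axial): E = 5.30 kcal/mol.
Chair II (tert-butyl equatorial, chloro equatorial): E = 0.00 kcal/mol.
Chair II is the more stable (lower-energy) conformer, and in that chair the tert-butyl group is equatorial.

equatorial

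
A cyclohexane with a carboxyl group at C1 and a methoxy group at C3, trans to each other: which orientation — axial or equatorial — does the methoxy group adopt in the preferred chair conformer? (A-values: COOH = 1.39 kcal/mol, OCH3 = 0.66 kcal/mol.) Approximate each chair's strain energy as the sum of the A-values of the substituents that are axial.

axial

C1 and C3 have the same parity, so for the trans isomer the two substituents are one axial and one equatorial in each chair.
Chair I (carboxyl axial, methoxy equatorial): E = 1.39 kcal/mol.
Chair II (carboxyl equatorial, methoxy axial): E = 0.66 kcal/mol.
Chair II is the more stable (lower-energy) conformer, and in that chair the methoxy group is axial.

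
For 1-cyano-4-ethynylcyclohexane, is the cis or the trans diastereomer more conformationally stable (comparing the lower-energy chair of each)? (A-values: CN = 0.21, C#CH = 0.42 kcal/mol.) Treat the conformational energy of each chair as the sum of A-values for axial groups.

At 1,4 positions (parity opposite): cis → (a,e or e,a); trans → (e,e or a,a).
Best chair for cis: E = 0.21 kcal/mol; best chair for trans: E = 0.00 kcal/mol.
The trans isomer is lower by 0.21 kcal/mol.

trans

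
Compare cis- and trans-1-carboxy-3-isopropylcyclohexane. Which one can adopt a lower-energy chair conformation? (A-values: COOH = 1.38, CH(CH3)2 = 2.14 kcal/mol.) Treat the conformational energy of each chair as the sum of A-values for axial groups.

cis

At 1,3 positions (parity same): cis → (e,e or a,a); trans → (a,e or e,a).
Best chair for cis: E = 0.00 kcal/mol; best chair for trans: E = 1.38 kcal/mol.
The cis isomer is lower by 1.38 kcal/mol.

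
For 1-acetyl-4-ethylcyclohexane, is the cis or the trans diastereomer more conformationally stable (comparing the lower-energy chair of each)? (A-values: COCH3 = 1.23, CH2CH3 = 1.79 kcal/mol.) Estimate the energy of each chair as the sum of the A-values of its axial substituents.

trans

At 1,4 positions (parity opposite): cis → (a,e or e,a); trans → (e,e or a,a).
Best chair for cis: E = 1.23 kcal/mol; best chair for trans: E = 0.00 kcal/mol.
The trans isomer is lower by 1.23 kcal/mol.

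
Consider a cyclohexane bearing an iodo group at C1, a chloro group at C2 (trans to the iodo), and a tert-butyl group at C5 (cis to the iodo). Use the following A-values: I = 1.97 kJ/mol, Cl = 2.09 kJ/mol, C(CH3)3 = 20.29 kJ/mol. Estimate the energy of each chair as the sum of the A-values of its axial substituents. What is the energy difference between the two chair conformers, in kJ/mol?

24.35 kJ/mol

Chair I (iodo axial, chloro axial, tert-butyl axial): E = 24.35 kJ/mol.
Chair II (iodo equatorial, chloro equatorial, tert-butyl equatorial): E = 0.00 kJ/mol.
ΔE = 24.35 − 0.00 = 24.35 kJ/mol; chair II is more stable.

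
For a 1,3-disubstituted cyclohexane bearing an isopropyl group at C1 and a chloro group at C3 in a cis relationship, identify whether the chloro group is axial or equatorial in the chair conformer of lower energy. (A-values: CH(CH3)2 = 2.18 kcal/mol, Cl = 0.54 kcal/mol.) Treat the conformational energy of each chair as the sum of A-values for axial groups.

C1 and C3 have the same parity, so for the cis isomer the two substituents are e,e in one chair and a,a in the other.
Chair I (isopropyl axial, chloro axial): E = 2.72 kcal/mol.
Chair II (isopropyl equatorial, chloro equatorial): E = 0.00 kcal/mol.
Chair II is the more stable (lower-energy) conformer, and in that chair the chloro group is equatorial.

equatorial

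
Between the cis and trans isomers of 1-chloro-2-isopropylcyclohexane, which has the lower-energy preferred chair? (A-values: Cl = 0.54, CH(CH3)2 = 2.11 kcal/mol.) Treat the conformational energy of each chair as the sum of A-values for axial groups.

trans

At 1,2 positions (parity opposite): cis → (a,e or e,a); trans → (e,e or a,a).
Best chair for cis: E = 0.54 kcal/mol; best chair for trans: E = 0.00 kcal/mol.
The trans isomer is lower by 0.54 kcal/mol.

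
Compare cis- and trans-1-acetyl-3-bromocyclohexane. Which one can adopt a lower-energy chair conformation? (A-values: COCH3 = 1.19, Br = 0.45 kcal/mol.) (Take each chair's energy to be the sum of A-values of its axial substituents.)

At 1,3 positions (parity same): cis → (e,e or a,a); trans → (a,e or e,a).
Best chair for cis: E = 0.00 kcal/mol; best chair for trans: E = 0.45 kcal/mol.
The cis isomer is lower by 0.45 kcal/mol.

cis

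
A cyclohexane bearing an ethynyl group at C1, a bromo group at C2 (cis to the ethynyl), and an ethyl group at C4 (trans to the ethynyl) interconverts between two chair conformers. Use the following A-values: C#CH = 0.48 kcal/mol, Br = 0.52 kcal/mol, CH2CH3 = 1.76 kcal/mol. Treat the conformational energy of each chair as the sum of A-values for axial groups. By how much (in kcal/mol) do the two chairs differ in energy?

1.72 kcal/mol

Chair I (ethynyl axial, bromo equatorial, ethyl axial): E = 2.24 kcal/mol.
Chair II (ethynyl equatorial, bromo axial, ethyl equatorial): E = 0.52 kcal/mol.
ΔE = 2.24 − 0.52 = 1.72 kcal/mol; chair II is more stable.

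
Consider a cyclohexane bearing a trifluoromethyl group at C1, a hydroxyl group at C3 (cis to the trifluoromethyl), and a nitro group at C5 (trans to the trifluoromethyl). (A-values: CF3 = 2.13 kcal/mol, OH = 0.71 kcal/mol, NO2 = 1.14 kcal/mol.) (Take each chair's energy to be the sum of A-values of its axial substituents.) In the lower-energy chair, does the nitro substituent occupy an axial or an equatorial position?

axial

Chair I (trifluoromethyl axial, hydroxyl axial, nitro equatorial): E = 2.84 kcal/mol.
Chair II (trifluoromethyl equatorial, hydroxyl equatorial, nitro axial): E = 1.14 kcal/mol.
Chair II is the more stable (lower-energy) conformer, and in that chair the nitro group is axial.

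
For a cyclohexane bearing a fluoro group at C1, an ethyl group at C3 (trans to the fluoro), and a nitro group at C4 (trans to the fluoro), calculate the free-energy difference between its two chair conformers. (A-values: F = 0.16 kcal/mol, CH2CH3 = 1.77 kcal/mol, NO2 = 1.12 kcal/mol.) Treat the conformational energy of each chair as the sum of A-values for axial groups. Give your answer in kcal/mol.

0.49 kcal/mol

Chair I (fluoro axial, ethyl equatorial, nitro axial): E = 1.28 kcal/mol.
Chair II (fluoro equatorial, ethyl axial, nitro equatorial): E = 1.77 kcal/mol.
ΔE = 1.77 − 1.28 = 0.49 kcal/mol; chair I is more stable.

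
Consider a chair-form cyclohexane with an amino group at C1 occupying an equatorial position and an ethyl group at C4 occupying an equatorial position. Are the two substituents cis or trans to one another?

trans

C1 and C4 have opposite parity, so their axial bonds point in opposite directions.
With opposite-parity carbons, two substituents on the same face are one axial and one equatorial; opposite faces give both axial or both equatorial.
Here the groups are equatorial/equatorial → opposite face → trans.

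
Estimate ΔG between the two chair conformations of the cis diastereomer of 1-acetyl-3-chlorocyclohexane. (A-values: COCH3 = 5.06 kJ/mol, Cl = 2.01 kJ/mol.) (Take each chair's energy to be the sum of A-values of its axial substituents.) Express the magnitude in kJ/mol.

C1 and C3 have the same parity, so for the cis isomer the two substituents are e,e in one chair and a,a in the other.
Chair I (acetyl axial, chloro axial): E = 7.07 kJ/mol.
Chair II (acetyl equatorial, chloro equatorial): E = 0.00 kJ/mol.
ΔE = 7.07 − 0.00 = 7.07 kJ/mol; chair II is more stable.

7.07 kJ/mol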